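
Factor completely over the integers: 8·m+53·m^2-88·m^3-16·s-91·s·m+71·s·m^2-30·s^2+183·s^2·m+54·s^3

(2·s-m)·(9·s+11·m-8)·(3·s+8·m+1)

Group: 2·s·(27·s^2+105·s·m-15·s+88·m^2-53·m-8) - m·(27·s^2+105·s·m-15·s+88·m^2-53·m-8); both groups contain (27·s^2+105·s·m-15·s+88·m^2-53·m-8), so (2·s-m) is a factor with cofactor 27·s^2+105·s·m-15·s+88·m^2-53·m-8.
The cofactor groups again: 27·s^2+105·s·m-15·s+88·m^2-53·m-8 = 3·s·(9·s+11·m-8) + (8·m+1)·(9·s+11·m-8); both groups contain (9·s+11·m-8), giving (3·s+8·m+1)·(9·s+11·m-8).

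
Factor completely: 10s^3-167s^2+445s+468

(2s-9)(5s+4)(s-13)

Among the possible rational roots, s = 9/2 is a root, giving the factor (2s-9) and quotient 5s^2-61s-52.
The remaining quadratic factors as (5s+4)(s-13).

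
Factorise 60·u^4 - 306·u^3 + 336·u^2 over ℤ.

6·u^2·(2·u - 7)·(5·u - 8)

Pull out the common factor 6·u^2, then factor the remaining trinomial.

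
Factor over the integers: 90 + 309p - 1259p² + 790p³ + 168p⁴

(4p - 3)(6p + 1)(7p - 5)(p + 6)

Trying the rational-root candidates, p = -6 is a root, so (p + 6) is a factor; dividing leaves 168p³ - 218p² + 49p + 15.
Continuing, p = 3/4 is a root, so (4p - 3) divides it; the quotient is 42p² - 23p - 5.
The remaining quadratic factors as (6p + 1)(7p - 5).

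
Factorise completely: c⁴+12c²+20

(c²+10)(c²+2)

Substitute u = c² to get a quadratic in u, then factor.
c²+2 is irreducible over ℤ (always positive, so no real roots).
c²+10 is irreducible over ℤ (always positive, so no real roots).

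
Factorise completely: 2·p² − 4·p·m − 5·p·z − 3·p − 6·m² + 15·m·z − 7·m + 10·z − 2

(p − 3·m − 2)·(2·p + 2·m − 5·z + 1)

Group: 2·p·(p − 3·m − 2) + (2·m − 5·z + 1)·(p − 3·m − 2); both groups contain (p − 3·m − 2).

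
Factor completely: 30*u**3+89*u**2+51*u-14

(5*u-1)*(6*u+7)*(u+2)

Testing divisors of the constant over divisors of the leading coefficient, u = -2 is a root, so (u+2) is a factor; dividing leaves 30*u**2+29*u-7.
The remaining quadratic factors as (5*u-1)(6*u+7).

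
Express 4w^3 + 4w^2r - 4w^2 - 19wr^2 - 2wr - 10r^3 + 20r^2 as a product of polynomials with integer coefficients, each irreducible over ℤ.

Group: 2w(2w^2 - 3wr - 2w - 2r^2 + 4r) + 5r(2w^2 - 3wr - 2w - 2r^2 + 4r); both groups contain (2w^2 - 3wr - 2w - 2r^2 + 4r), so (2w + 5r) is a factor with cofactor 2w^2 - 3wr - 2w - 2r^2 + 4r.
The cofactor groups again: 2w^2 - 3wr - 2w - 2r^2 + 4r = w(2w + r - 2) - 2r(2w + r - 2); both groups contain (2w + r - 2), giving (w - 2r)(2w + r - 2).

(w - 2r)(2w + 5r)(2w + r - 2)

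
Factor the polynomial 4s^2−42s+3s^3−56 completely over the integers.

Group as (3s^3−42s) + (4s^2−56) = 3s(s^2−14) + 4(s^2−14).
Both groups share the factor (s^2−14).

(3s+4)(s^2−14)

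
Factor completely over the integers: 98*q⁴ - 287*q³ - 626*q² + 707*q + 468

Trying the rational-root candidates, q = -13/7 is a root, so (7*q + 13) divides it; the quotient is 14*q³ - 67*q² + 35*q + 36.
Continuing, q = 4 is a root, so (q - 4) divides it; the quotient is 14*q² - 11*q - 9.
The remaining quadratic factors as (7*q - 9)(2*q + 1).

(2*q + 1)*(7*q + 13)*(7*q - 9)*(q - 4)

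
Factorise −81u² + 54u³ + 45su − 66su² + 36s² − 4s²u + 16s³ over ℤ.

(4s + 9u)(4s − 6u + 9)(s − u)

Group: 4s(4s² + 5su − 9u²) + (−6u + 9)(4s² + 5su − 9u²); both groups contain (4s² + 5su − 9u²), so (4s − 6u + 9) is a factor with cofactor 4s² + 5su − 9u².
The cofactor groups again: 4s² + 5su − 9u² = s(4s + 9u) − u(4s + 9u); both groups contain (4s + 9u), giving (s − u)(4s + 9u).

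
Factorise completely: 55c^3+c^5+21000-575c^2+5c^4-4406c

Among the possible rational roots, c = -7 is a root, so (c+7) divides it; the quotient is c^4-2c^3+69c^2-1058c+3000.
Continuing, c = 4 is a root, so (c-4) is a factor; dividing leaves c^3+2c^2+77c-750.
Next, c = 6 is a root, so (c-6) divides it; the quotient is c^2+8c+125.
The quadratic c^2+8c+125 has discriminant -436 < 0 and is irreducible over ℤ.

(c+7)(c-4)(c-6)(c^2+8c+125)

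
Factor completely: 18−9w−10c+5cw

Group as (5cw−10c) + (−9w+18) = 5c(w−2) − 9(w−2).
Both groups share the factor (w−2).

(5c−9)(w−2)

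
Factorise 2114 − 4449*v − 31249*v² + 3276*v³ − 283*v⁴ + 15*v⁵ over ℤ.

(3*v + 1)*(5*v − 1)*(v − 14)*(v² − 5*v + 151)

Among the possible rational roots, v = −1/3 is a root, giving the factor (3*v + 1) and quotient 5*v⁴ − 96*v³ + 1124*v² − 10791*v + 2114.
Then v = 14 is a root, so (v − 14) is a factor; dividing leaves 5*v³ − 26*v² + 760*v − 151.
Then v = 1/5 is a root, so (5*v − 1) is a factor; dividing leaves v² − 5*v + 151.
The quadratic v² − 5*v + 151 has discriminant −579 < 0 and is irreducible over ℤ.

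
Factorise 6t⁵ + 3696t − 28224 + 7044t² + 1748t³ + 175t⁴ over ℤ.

(2t − 3)(3t + 14)(t + 14)(t² + 12t + 48)

By the rational root theorem, t = −14/3 is a root, so (3t + 14) divides it; the quotient is 2t⁴ + 49t³ + 354t² + 696t − 2016.
Then t = −14 is a root, so (t + 14) divides it; the quotient is 2t³ + 21t² + 60t − 144.
Then t = 3/2 is a root, so (2t − 3) is a factor; dividing leaves t² + 12t + 48.
The quadratic t² + 12t + 48 has discriminant −48 < 0 and is irreducible over ℤ.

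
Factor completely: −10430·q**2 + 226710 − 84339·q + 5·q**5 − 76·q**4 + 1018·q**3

Testing divisors of the constant over divisors of the leading coefficient, q = 11/5 is a root, so (5·q − 11) divides it; the quotient is q**4 − 13·q**3 + 175·q**2 − 1701·q − 20610.
Next, q = 15 is a root, so (q − 15) is a factor; dividing leaves q**3 + 2·q**2 + 205·q + 1374.
Then q = −6 is a root, giving the factor (q + 6) and quotient q**2 − 4·q + 229.
The quadratic q**2 − 4·q + 229 has discriminant −900 < 0 and is irreducible over ℤ.

(5·q − 11)·(q + 6)·(q − 15)·(q**2 − 4·q + 229)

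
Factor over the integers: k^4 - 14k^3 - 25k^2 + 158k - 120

(k + 4)(k - 1)(k - 15)(k - 2)

Trying the rational-root candidates, k = 1 is a root, so (k - 1) is a factor; dividing leaves k^3 - 13k^2 - 38k + 120.
Continuing, k = -4 is a root, so (k + 4) is a factor; dividing leaves k^2 - 17k + 30.
The remaining quadratic factors as (k - 2)(k - 15).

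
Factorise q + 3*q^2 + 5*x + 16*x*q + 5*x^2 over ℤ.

(x + 3*q + 1)*(5*x + q)

Group: 5*x*(x + 3*q + 1) + q*(x + 3*q + 1); both groups contain (x + 3*q + 1).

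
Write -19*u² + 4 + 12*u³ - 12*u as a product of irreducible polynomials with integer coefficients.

Testing divisors of the constant over divisors of the leading coefficient, u = 1/4 is a root, so (4*u - 1) divides it; the quotient is 3*u² - 4*u - 4.
The remaining quadratic factors as (3*u + 2)(u - 2).

(3*u + 2)*(4*u - 1)*(u - 2)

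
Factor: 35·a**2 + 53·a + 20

(5·a + 4)·(7·a + 5)

Need a pair with product 35·20 = 700 and sum 53: that's 25 and 28.
Split the middle term: 35·a**2 + 25·a + 28·a + 20 = 5·a·(7·a + 5) + 4·(7·a + 5).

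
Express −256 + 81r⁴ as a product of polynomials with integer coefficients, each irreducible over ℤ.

(3r + 4)(3r − 4)(9r² + 16)

Difference of squares twice: with A = 3r and B = 4, A⁴ − B⁴ = (A² − B²)(A² + B²), and A² − B² factors again.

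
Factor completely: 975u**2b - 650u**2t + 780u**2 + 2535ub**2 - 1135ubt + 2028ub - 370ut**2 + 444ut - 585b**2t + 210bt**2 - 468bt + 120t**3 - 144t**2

(13u - 3t)(5u + 13b + 4t)(15b - 10t + 12)

Group: 13u(75ub - 50ut + 60u + 195b**2 - 70bt + 156b - 40t**2 + 48t) - 3t(75ub - 50ut + 60u + 195b**2 - 70bt + 156b - 40t**2 + 48t); both groups contain (75ub - 50ut + 60u + 195b**2 - 70bt + 156b - 40t**2 + 48t), so (13u - 3t) is a factor with cofactor 75ub - 50ut + 60u + 195b**2 - 70bt + 156b - 40t**2 + 48t.
The cofactor groups again: 75ub - 50ut + 60u + 195b**2 - 70bt + 156b - 40t**2 + 48t = 5u(15b - 10t + 12) + (13b + 4t)(15b - 10t + 12); both groups contain (15b - 10t + 12), giving (5u + 13b + 4t)(15b - 10t + 12).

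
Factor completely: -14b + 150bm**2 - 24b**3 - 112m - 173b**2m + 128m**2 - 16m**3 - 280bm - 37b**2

-(3b - 2m + 2)(8b - m + 7)(b + 8m)

Group: 3b(-8b**2 - 63bm - 7b + 8m**2 - 56m) + (-2m + 2)(-8b**2 - 63bm - 7b + 8m**2 - 56m); both groups contain (-8b**2 - 63bm - 7b + 8m**2 - 56m), so (3b - 2m + 2) is a factor with cofactor -8b**2 - 63bm - 7b + 8m**2 - 56m.
The cofactor groups again: -8b**2 - 63bm - 7b + 8m**2 - 56m = -8b(b + 8m) + (m - 7)(b + 8m); both groups contain (b + 8m), giving -(8b - m + 7)(b + 8m).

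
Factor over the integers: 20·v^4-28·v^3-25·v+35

(5·v-7)·(4·v^3-5)

Group as (20·v^4-25·v) + (-28·v^3+35) = 5·v·(4·v^3-5) - 7·(4·v^3-5).
Both groups share the factor (4·v^3-5).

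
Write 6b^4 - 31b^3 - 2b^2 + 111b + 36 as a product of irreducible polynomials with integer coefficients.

(2b + 3)(3b + 1)(b - 3)(b - 4)

Among the possible rational roots, b = 3 is a root, giving the factor (b - 3) and quotient 6b^3 - 13b^2 - 41b - 12.
Continuing, b = -1/3 is a root, so (3b + 1) is a factor; dividing leaves 2b^2 - 5b - 12.
The remaining quadratic factors as (b - 4)(2b + 3).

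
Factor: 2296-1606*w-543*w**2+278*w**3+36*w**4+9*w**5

By the rational root theorem, w = 4/3 is a root, giving the factor (3*w-4) and quotient 3*w**4+16*w**3+114*w**2-29*w-574.
Continuing, w = -7/3 is a root, giving the factor (3*w+7) and quotient w**3+3*w**2+31*w-82.
Next, w = 2 is a root, giving the factor (w-2) and quotient w**2+5*w+41.
The quadratic w**2+5*w+41 has discriminant -139 < 0 and is irreducible over ℤ.

(3*w+7)*(3*w-4)*(w-2)*(w**2+5*w+41)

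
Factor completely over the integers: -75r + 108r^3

3r(6r + 5)(6r - 5)

Every term has a factor of 3r. Then 36r^2 - 25 = (6r)² − (5)².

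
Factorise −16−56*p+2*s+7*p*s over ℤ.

Group as (7*p*s−56*p) + (2*s−16) = 7*p*(s−8) + 2*(s−8).
Both groups share the factor (s−8).

(7*p+2)*(s−8)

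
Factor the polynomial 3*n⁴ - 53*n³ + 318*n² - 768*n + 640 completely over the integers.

Testing divisors of the constant over divisors of the leading coefficient, n = 5 is a root, so (n - 5) divides it; the quotient is 3*n³ - 38*n² + 128*n - 128.
Next, n = 8 is a root, giving the factor (n - 8) and quotient 3*n² - 14*n + 16.
The remaining quadratic factors as (n - 2)(3*n - 8).

(3*n - 8)*(n - 2)*(n - 5)*(n - 8)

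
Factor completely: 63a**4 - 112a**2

Pull out the common factor 7a**2; 9a**2 - 16 is a difference of squares.

7a**2(3a + 4)(3a - 4)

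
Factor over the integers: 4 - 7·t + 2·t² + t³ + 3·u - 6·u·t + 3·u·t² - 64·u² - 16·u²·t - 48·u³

Group: 4·u·(-12·u² - u·t - 19·u + t² + 3·t - 4) + (t - 1)·(-12·u² - u·t - 19·u + t² + 3·t - 4); both groups contain (-12·u² - u·t - 19·u + t² + 3·t - 4), so (4·u + t - 1) is a factor with cofactor -12·u² - u·t - 19·u + t² + 3·t - 4.
The cofactor groups again: -12·u² - u·t - 19·u + t² + 3·t - 4 = -3·u·(4·u - t + 1) + (-t - 4)·(4·u - t + 1); both groups contain (4·u - t + 1), giving -(3·u + t + 4)·(4·u - t + 1).

-(4·u - t + 1)·(3·u + t + 4)·(4·u + t - 1)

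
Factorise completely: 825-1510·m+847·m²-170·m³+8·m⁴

By the rational root theorem, m = 5/2 is a root, giving the factor (2·m-5) and quotient 4·m³-75·m²+236·m-165.
Then m = 1 is a root, so (m-1) divides it; the quotient is 4·m²-71·m+165.
The remaining quadratic factors as (m-15)(4·m-11).

(2·m-5)·(4·m-11)·(m-1)·(m-15)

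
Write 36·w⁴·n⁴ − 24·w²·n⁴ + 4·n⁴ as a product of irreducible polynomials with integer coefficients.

4·n⁴·(3·w² − 1)²

Pull out the common factor 4·n⁴, leaving 9·w⁴ − 6·w² + 1.
Recognize a perfect-square trinomial with the parts 3·w² and 1.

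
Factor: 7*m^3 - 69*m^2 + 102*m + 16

By the rational root theorem, m = 8 is a root, so (m - 8) is a factor; dividing leaves 7*m^2 - 13*m - 2.
The remaining quadratic factors as (7*m + 1)(m - 2).

(7*m + 1)*(m - 2)*(m - 8)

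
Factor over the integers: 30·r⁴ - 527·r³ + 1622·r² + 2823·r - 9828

(2·r - 9)·(3·r + 7)·(5·r - 12)·(r - 13)

Trying the rational-root candidates, r = 13 is a root, so (r - 13) is a factor; dividing leaves 30·r³ - 137·r² - 159·r + 756.
Then r = 9/2 is a root, giving the factor (2·r - 9) and quotient 15·r² - r - 84.
The remaining quadratic factors as (5·r - 12)(3·r + 7).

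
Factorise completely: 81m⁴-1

(3m+1)(3m-1)(9m²+1)

Write as (9m²)² − (1)², then factor 9m²-1 once more.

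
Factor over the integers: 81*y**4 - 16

Write as (9*y**2)² − (4)², then factor 9*y**2 - 4 once more.

(3*y + 2)*(3*y - 2)*(9*y**2 + 4)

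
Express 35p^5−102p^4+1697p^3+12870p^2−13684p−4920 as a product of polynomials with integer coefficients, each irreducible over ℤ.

(5p−6)(7p+2)(p+5)(p^2−7p+82)

By the rational root theorem, p = −5 is a root, so (p+5) is a factor; dividing leaves 35p^4−277p^3+3082p^2−2540p−984.
Continuing, p = 6/5 is a root, giving the factor (5p−6) and quotient 7p^3−47p^2+560p+164.
Then p = −2/7 is a root, so (7p+2) divides it; the quotient is p^2−7p+82.
The quadratic p^2−7p+82 has discriminant −279 < 0 and is irreducible over ℤ.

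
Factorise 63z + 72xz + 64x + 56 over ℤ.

(8x + 7)(9z + 8)

Group as (72xz + 64x) + (63z + 56) = 8x(9z + 8) + 7(9z + 8).
Both groups share the factor (9z + 8).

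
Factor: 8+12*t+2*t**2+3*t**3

Group as (3*t**3+12*t) + (2*t**2+8) = 3*t*(t**2+4) + 2*(t**2+4).
Both groups share the factor (t**2+4).

(3*t+2)*(t**2+4)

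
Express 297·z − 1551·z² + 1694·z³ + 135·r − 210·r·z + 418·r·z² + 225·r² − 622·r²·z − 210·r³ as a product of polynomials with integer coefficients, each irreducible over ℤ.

Group: 5·r·(−42·r² − 32·r·z + 45·r + 154·z² − 141·z + 27) + 11·z·(−42·r² − 32·r·z + 45·r + 154·z² − 141·z + 27); both groups contain (−42·r² − 32·r·z + 45·r + 154·z² − 141·z + 27), so (5·r + 11·z) is a factor with cofactor −42·r² − 32·r·z + 45·r + 154·z² − 141·z + 27.
The cofactor groups again: −42·r² − 32·r·z + 45·r + 154·z² − 141·z + 27 = −6·r·(7·r − 11·z + 3) + (−14·z + 9)·(7·r − 11·z + 3); both groups contain (7·r − 11·z + 3), giving −(6·r + 14·z − 9)·(7·r − 11·z + 3).

−(5·r + 11·z)·(6·r + 14·z − 9)·(7·r − 11·z + 3)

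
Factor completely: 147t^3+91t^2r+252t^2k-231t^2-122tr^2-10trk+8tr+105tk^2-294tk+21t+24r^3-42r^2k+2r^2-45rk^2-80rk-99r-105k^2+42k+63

Group: 3t(49t^2-35tr+35tk-28t+6r^2-15rk+5r-35k-21) + (4r+3k-3)(49t^2-35tr+35tk-28t+6r^2-15rk+5r-35k-21); both groups contain (49t^2-35tr+35tk-28t+6r^2-15rk+5r-35k-21), so (3t+4r+3k-3) is a factor with cofactor 49t^2-35tr+35tk-28t+6r^2-15rk+5r-35k-21.
The cofactor groups again: 49t^2-35tr+35tk-28t+6r^2-15rk+5r-35k-21 = 7t(7t-2r+5k+3) + (-3r-7)(7t-2r+5k+3); both groups contain (7t-2r+5k+3), giving (7t-3r-7)(7t-2r+5k+3).

(7t-3r-7)(3t+4r+3k-3)(7t-2r+5k+3)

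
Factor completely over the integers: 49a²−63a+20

Need a pair with product 49·20 = 980 and sum −63: that's −28 and −35.
Split the middle term: 49a²−28a − 35a+20 = 7a(7a−4) − 5(7a−4).

(7a−4)(7a−5)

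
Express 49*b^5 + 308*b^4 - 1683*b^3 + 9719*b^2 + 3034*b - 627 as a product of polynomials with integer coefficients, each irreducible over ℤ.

(7*b + 3)*(7*b - 1)*(b + 11)*(b^2 - 5*b + 19)

By the rational root theorem, b = 1/7 is a root, so (7*b - 1) divides it; the quotient is 7*b^4 + 45*b^3 - 234*b^2 + 1355*b + 627.
Continuing, b = -11 is a root, so (b + 11) is a factor; dividing leaves 7*b^3 - 32*b^2 + 118*b + 57.
Continuing, b = -3/7 is a root, giving the factor (7*b + 3) and quotient b^2 - 5*b + 19.
The quadratic b^2 - 5*b + 19 has discriminant -51 < 0 and is irreducible over ℤ.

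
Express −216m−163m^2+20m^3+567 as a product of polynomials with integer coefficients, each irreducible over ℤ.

(4m+9)(5m−7)(m−9)

Testing divisors of the constant over divisors of the leading coefficient, m = 7/5 is a root, so (5m−7) divides it; the quotient is 4m^2−27m−81.
The remaining quadratic factors as (m−9)(4m+9).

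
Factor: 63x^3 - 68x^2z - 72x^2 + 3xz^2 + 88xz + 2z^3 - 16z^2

(7x + z - 8)(9x - 2z)(x - z)

Group: x(63x^2 - 5xz - 72x - 2z^2 + 16z) - z(63x^2 - 5xz - 72x - 2z^2 + 16z); both groups contain (63x^2 - 5xz - 72x - 2z^2 + 16z), so (x - z) is a factor with cofactor 63x^2 - 5xz - 72x - 2z^2 + 16z.
The cofactor groups again: 63x^2 - 5xz - 72x - 2z^2 + 16z = 7x(9x - 2z) + (z - 8)(9x - 2z); both groups contain (9x - 2z), giving (7x + z - 8)(9x - 2z).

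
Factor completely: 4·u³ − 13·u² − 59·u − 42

(4·u + 7)·(u + 1)·(u − 6)

Among the possible rational roots, u = −1 is a root, so (u + 1) divides it; the quotient is 4·u² − 17·u − 42.
The remaining quadratic factors as (4·u + 7)(u − 6).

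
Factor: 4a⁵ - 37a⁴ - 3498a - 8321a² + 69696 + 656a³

Testing divisors of the constant over divisors of the leading coefficient, a = 11 is a root, so (a - 11) is a factor; dividing leaves 4a⁴ + 7a³ + 733a² - 258a - 6336.
Continuing, a = -11/4 is a root, giving the factor (4a + 11) and quotient a³ - a² + 186a - 576.
Then a = 3 is a root, so (a - 3) divides it; the quotient is a² + 2a + 192.
The quadratic a² + 2a + 192 has discriminant -764 < 0 and is irreducible over ℤ.

(4a + 11)(a - 11)(a - 3)(a² + 2a + 192)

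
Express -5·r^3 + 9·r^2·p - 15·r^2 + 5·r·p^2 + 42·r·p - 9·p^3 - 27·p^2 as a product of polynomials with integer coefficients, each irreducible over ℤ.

Group: 5·r·(-r^2 - 3·r + p^2 + 3·p) - 9·p·(-r^2 - 3·r + p^2 + 3·p); both groups contain (-r^2 - 3·r + p^2 + 3·p), so (5·r - 9·p) is a factor with cofactor -r^2 - 3·r + p^2 + 3·p.
The cofactor groups again: -r^2 - 3·r + p^2 + 3·p = -r·(r - p) + (-p - 3)·(r - p); both groups contain (r - p), giving -(r + p + 3)·(r - p).

-(5·r - 9·p)·(r - p)·(r + p + 3)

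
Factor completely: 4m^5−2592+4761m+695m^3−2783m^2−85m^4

(4m−9)(m−1)(m−9)(m^2−9m+32)

Among the possible rational roots, m = 1 is a root, so (m−1) divides it; the quotient is 4m^4−81m^3+614m^2−2169m+2592.
Then m = 9 is a root, giving the factor (m−9) and quotient 4m^3−45m^2+209m−288.
Next, m = 9/4 is a root, so (4m−9) is a factor; dividing leaves m^2−9m+32.
The quadratic m^2−9m+32 has discriminant −47 < 0 and is irreducible over ℤ.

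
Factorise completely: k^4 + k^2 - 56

(k^2 + 8)·(k^2 - 7)

Substitute u = k^2 to get a quadratic in u, then factor.
k^2 - 7 is irreducible over ℤ (7 is not a perfect square).
k^2 + 8 is irreducible over ℤ (always positive, so no real roots).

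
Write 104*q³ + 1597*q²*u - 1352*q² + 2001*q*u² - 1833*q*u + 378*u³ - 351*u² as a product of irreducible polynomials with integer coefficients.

(13*q + 3*u)*(8*q + 9*u)*(q + 14*u - 13)

Group: 13*q*(8*q² + 121*q*u - 104*q + 126*u² - 117*u) + 3*u*(8*q² + 121*q*u - 104*q + 126*u² - 117*u); both groups contain (8*q² + 121*q*u - 104*q + 126*u² - 117*u), so (13*q + 3*u) is a factor with cofactor 8*q² + 121*q*u - 104*q + 126*u² - 117*u.
The cofactor groups again: 8*q² + 121*q*u - 104*q + 126*u² - 117*u = 8*q*(q + 14*u - 13) + 9*u*(q + 14*u - 13); both groups contain (q + 14*u - 13), giving (8*q + 9*u)*(q + 14*u - 13).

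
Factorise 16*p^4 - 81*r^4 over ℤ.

(2*p + 3*r)*(2*p - 3*r)*(4*p^2 + 9*r^2)

Difference of squares twice: with A = 2*p and B = 3*r, A⁴ − B⁴ = (A² − B²)(A² + B²), and A² − B² factors again.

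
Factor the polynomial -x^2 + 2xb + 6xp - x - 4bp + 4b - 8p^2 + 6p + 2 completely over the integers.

Group: -x(x - 2b - 4p - 1) + (2p - 2)(x - 2b - 4p - 1); both groups contain (x - 2b - 4p - 1).

-(x - 2b - 4p - 1)(x - 2p + 2)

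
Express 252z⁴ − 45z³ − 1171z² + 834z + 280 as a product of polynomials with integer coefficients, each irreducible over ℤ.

(3z + 7)(3z − 4)(4z + 1)(7z − 10)

Testing divisors of the constant over divisors of the leading coefficient, z = 10/7 is a root, giving the factor (7z − 10) and quotient 36z³ + 45z² − 103z − 28.
Then z = −1/4 is a root, giving the factor (4z + 1) and quotient 9z² + 9z − 28.
The remaining quadratic factors as (3z + 7)(3z − 4).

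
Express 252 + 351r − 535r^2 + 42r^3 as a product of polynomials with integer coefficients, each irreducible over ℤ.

Among the possible rational roots, r = −3/7 is a root, so (7r + 3) divides it; the quotient is 6r^2 − 79r + 84.
The remaining quadratic factors as (6r − 7)(r − 12).

(6r − 7)(7r + 3)(r − 12)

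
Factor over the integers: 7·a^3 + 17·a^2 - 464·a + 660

(7·a - 11)·(a + 10)·(a - 6)

Among the possible rational roots, a = 11/7 is a root, giving the factor (7·a - 11) and quotient a^2 + 4·a - 60.
The remaining quadratic factors as (a + 10)(a - 6).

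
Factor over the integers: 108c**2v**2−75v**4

Pull out the common factor 3v**2; 36c**2−25v**2 is a difference of squares.

3v**2(6c+5v)(6c−5v)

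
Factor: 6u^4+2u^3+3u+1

(3u+1)(2u^3+1)

Group as (6u^4+3u) + (2u^3+1) = 3u(2u^3+1) + (2u^3+1).
Both groups share the factor (2u^3+1).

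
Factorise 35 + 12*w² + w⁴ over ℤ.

(w² + 5)*(w² + 7)

Substitute u = w² to get a quadratic in u, then factor.
w² + 5 is irreducible over ℤ (always positive, so no real roots).
w² + 7 is irreducible over ℤ (always positive, so no real roots).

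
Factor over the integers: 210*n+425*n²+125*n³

Pull out the common factor 5*n, then factor the remaining trinomial.

5*n*(5*n+14)*(5*n+3)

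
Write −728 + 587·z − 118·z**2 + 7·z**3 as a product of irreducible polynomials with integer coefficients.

Among the possible rational roots, z = 13/7 is a root, so (7·z − 13) is a factor; dividing leaves z**2 − 15·z + 56.
The remaining quadratic factors as (z − 8)(z − 7).

(7·z − 13)·(z − 7)·(z − 8)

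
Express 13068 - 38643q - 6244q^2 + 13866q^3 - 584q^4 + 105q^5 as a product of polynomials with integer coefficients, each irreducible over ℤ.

Testing divisors of the constant over divisors of the leading coefficient, q = -11/7 is a root, giving the factor (7q + 11) and quotient 15q^4 - 107q^3 + 2149q^2 - 4269q + 1188.
Next, q = 9/5 is a root, so (5q - 9) divides it; the quotient is 3q^3 - 16q^2 + 401q - 132.
Then q = 1/3 is a root, so (3q - 1) is a factor; dividing leaves q^2 - 5q + 132.
The quadratic q^2 - 5q + 132 has discriminant -503 < 0 and is irreducible over ℤ.

(3q - 1)(5q - 9)(7q + 11)(q^2 - 5q + 132)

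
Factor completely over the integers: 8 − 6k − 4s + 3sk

(3k − 4)(s − 2)

Group as (3sk − 4s) + (−6k + 8) = s(3k − 4) − 2(3k − 4).
Both groups share the factor (3k − 4).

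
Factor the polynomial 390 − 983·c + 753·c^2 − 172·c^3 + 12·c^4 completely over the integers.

(2·c − 13)·(6·c − 5)·(c − 1)·(c − 6)

By the rational root theorem, c = 13/2 is a root, so (2·c − 13) divides it; the quotient is 6·c^3 − 47·c^2 + 71·c − 30.
Next, c = 6 is a root, giving the factor (c − 6) and quotient 6·c^2 − 11·c + 5.
The remaining quadratic factors as (6·c − 5)(c − 1).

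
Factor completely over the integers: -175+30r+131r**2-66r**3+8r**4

By the rational root theorem, r = 5 is a root, so (r-5) is a factor; dividing leaves 8r**3-26r**2+r+35.
Then r = -1 is a root, giving the factor (r+1) and quotient 8r**2-34r+35.
The remaining quadratic factors as (2r-5)(4r-7).

(2r-5)(4r-7)(r+1)(r-5)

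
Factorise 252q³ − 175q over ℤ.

Factor out 7q, leaving 36q² − 25, which is a difference of two squares.

7q(6q + 5)(6q − 5)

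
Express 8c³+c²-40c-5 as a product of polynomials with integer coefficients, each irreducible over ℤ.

(8c+1)(c²-5)

Group as (8c³-40c) + (c²-5) = 8c(c²-5) + (c²-5).
Both groups share the factor (c²-5).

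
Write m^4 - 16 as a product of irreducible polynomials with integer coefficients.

(m + 2)(m - 2)(m^2 + 4)

Difference of squares twice: with A = m and B = 2, A⁴ − B⁴ = (A² − B²)(A² + B²), and A² − B² factors again.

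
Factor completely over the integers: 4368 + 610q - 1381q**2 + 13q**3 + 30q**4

Testing divisors of the constant over divisors of the leading coefficient, q = 13/6 is a root, giving the factor (6q - 13) and quotient 5q**3 + 13q**2 - 202q - 336.
Next, q = -8/5 is a root, so (5q + 8) is a factor; dividing leaves q**2 + q - 42.
The remaining quadratic factors as (q + 7)(q - 6).

(5q + 8)(6q - 13)(q + 7)(q - 6)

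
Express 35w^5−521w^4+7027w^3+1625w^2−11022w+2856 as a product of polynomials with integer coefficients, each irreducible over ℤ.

Testing divisors of the constant over divisors of the leading coefficient, w = 1 is a root, giving the factor (w−1) and quotient 35w^4−486w^3+6541w^2+8166w−2856.
Continuing, w = 2/7 is a root, giving the factor (7w−2) and quotient 5w^3−68w^2+915w+1428.
Continuing, w = −7/5 is a root, so (5w+7) is a factor; dividing leaves w^2−15w+204.
The quadratic w^2−15w+204 has discriminant −591 < 0 and is irreducible over ℤ.

(5w+7)(7w−2)(w−1)(w^2−15w+204)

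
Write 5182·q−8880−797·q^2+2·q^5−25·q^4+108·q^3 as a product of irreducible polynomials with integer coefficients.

Testing divisors of the constant over divisors of the leading coefficient, q = 6 is a root, giving the factor (q−6) and quotient 2·q^4−13·q^3+30·q^2−617·q+1480.
Then q = 8 is a root, so (q−8) divides it; the quotient is 2·q^3+3·q^2+54·q−185.
Then q = 5/2 is a root, so (2·q−5) is a factor; dividing leaves q^2+4·q+37.
The quadratic q^2+4·q+37 has discriminant −132 < 0 and is irreducible over ℤ.

(2·q−5)·(q−6)·(q−8)·(q^2+4·q+37)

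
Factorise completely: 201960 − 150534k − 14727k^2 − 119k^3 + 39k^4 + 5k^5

(5k − 6)(k + 11)(k − 15)(k^2 + 13k + 204)

Among the possible rational roots, k = −11 is a root, so (k + 11) divides it; the quotient is 5k^4 − 16k^3 + 57k^2 − 15354k + 18360.
Continuing, k = 15 is a root, so (k − 15) is a factor; dividing leaves 5k^3 + 59k^2 + 942k − 1224.
Continuing, k = 6/5 is a root, giving the factor (5k − 6) and quotient k^2 + 13k + 204.
The quadratic k^2 + 13k + 204 has discriminant −647 < 0 and is irreducible over ℤ.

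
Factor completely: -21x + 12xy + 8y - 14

(3x + 2)(4y - 7)

Group as (12xy - 21x) + (8y - 14) = 3x(4y - 7) + 2(4y - 7).
Both groups share the factor (4y - 7).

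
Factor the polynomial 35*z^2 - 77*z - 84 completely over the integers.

Pull out the common factor 7, then factor the remaining trinomial.

7*(5*z + 4)*(z - 3)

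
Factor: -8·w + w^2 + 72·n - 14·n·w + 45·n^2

Group: 5·n·(9·n - w) + (-w + 8)·(9·n - w); both groups contain (9·n - w).

(5·n - w + 8)·(9·n - w)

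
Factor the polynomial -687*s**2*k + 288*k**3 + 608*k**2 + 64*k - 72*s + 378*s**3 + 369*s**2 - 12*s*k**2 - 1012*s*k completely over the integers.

(9*s - 8*k)*(6*s - 9*k - 1)*(7*s + 4*k + 8)

Group: 6*s*(63*s**2 - 20*s*k + 72*s - 32*k**2 - 64*k) + (-9*k - 1)*(63*s**2 - 20*s*k + 72*s - 32*k**2 - 64*k); both groups contain (63*s**2 - 20*s*k + 72*s - 32*k**2 - 64*k), so (6*s - 9*k - 1) is a factor with cofactor 63*s**2 - 20*s*k + 72*s - 32*k**2 - 64*k.
The cofactor groups again: 63*s**2 - 20*s*k + 72*s - 32*k**2 - 64*k = 7*s*(9*s - 8*k) + (4*k + 8)*(9*s - 8*k); both groups contain (9*s - 8*k), giving (7*s + 4*k + 8)*(9*s - 8*k).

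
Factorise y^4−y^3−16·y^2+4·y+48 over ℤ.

Testing divisors of the constant over divisors of the leading coefficient, y = −2 is a root, so (y+2) is a factor; dividing leaves y^3−3·y^2−10·y+24.
Then y = 2 is a root, so (y−2) divides it; the quotient is y^2−y−12.
The remaining quadratic factors as (y+3)(y−4).

(y+2)·(y+3)·(y−2)·(y−4)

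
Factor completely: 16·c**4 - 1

(2·c + 1)·(2·c - 1)·(4·c**2 + 1)

Difference of squares twice: with A = 2·c and B = 1, A⁴ − B⁴ = (A² − B²)(A² + B²), and A² − B² factors again.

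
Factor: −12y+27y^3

3y(3y+2)(3y−2)

Factor out 3y, leaving 9y^2−4, which is a difference of two squares.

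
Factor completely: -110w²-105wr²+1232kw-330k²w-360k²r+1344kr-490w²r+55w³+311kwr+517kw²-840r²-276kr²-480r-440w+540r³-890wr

Group: 11w(-30k²+47kw-23kr+112k+5w²-50wr-10w+45r²-70r-40) + 12r(-30k²+47kw-23kr+112k+5w²-50wr-10w+45r²-70r-40); both groups contain (-30k²+47kw-23kr+112k+5w²-50wr-10w+45r²-70r-40), so (11w+12r) is a factor with cofactor -30k²+47kw-23kr+112k+5w²-50wr-10w+45r²-70r-40.
The cofactor groups again: -30k²+47kw-23kr+112k+5w²-50wr-10w+45r²-70r-40 = -10k(3k-5w+5r-10) + (-w+9r+4)(3k-5w+5r-10); both groups contain (3k-5w+5r-10), giving -(10k+w-9r-4)(3k-5w+5r-10).

-(10k+w-9r-4)(11w+12r)(3k-5w+5r-10)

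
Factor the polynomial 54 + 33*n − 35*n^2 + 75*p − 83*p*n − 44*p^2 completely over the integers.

Group: −11*p*(4*p + 5*n − 9) + (−7*n − 6)*(4*p + 5*n − 9); both groups contain (4*p + 5*n − 9).

−(4*p + 5*n − 9)*(11*p + 7*n + 6)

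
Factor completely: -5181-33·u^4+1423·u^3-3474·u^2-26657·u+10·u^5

By the rational root theorem, u = -1/5 is a root, so (5·u+1) divides it; the quotient is 2·u^4-7·u^3+286·u^2-752·u-5181.
Continuing, u = -3 is a root, giving the factor (u+3) and quotient 2·u^3-13·u^2+325·u-1727.
Next, u = 11/2 is a root, so (2·u-11) divides it; the quotient is u^2-u+157.
The quadratic u^2-u+157 has discriminant -627 < 0 and is irreducible over ℤ.

(2·u-11)·(5·u+1)·(u+3)·(u^2-u+157)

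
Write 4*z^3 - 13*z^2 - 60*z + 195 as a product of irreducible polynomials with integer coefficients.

Group as (4*z^3 - 60*z) + (-13*z^2 + 195) = 4*z*(z^2 - 15) - 13*(z^2 - 15).
Both groups share the factor (z^2 - 15).

(4*z - 13)*(z^2 - 15)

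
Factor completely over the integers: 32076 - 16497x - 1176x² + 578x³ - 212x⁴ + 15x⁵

Trying the rational-root candidates, x = 9/5 is a root, so (5x - 9) is a factor; dividing leaves 3x⁴ - 37x³ + 49x² - 147x - 3564.
Then x = -11/3 is a root, so (3x + 11) divides it; the quotient is x³ - 16x² + 75x - 324.
Continuing, x = 12 is a root, so (x - 12) is a factor; dividing leaves x² - 4x + 27.
The quadratic x² - 4x + 27 has discriminant -92 < 0 and is irreducible over ℤ.

(3x + 11)(5x - 9)(x - 12)(x² - 4x + 27)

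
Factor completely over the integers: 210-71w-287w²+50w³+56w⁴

(2w+5)(4w-7)(7w-6)(w+1)

Trying the rational-root candidates, w = 6/7 is a root, so (7w-6) divides it; the quotient is 8w³+14w²-29w-35.
Next, w = -1 is a root, giving the factor (w+1) and quotient 8w²+6w-35.
The remaining quadratic factors as (2w+5)(4w-7).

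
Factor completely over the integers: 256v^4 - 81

(4v)⁴ − (3)⁴ = ((4v)² − (3)²)((4v)² + (3)²); the first factor splits again, the second (16v^2 + 9) is irreducible.

(4v + 3)(4v - 3)(16v^2 + 9)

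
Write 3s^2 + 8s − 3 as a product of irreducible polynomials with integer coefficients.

(3s − 1)(s + 3)

Need a pair with product 3·(−3) = −9 and sum 8: that's −1 and 9.
Split the middle term: 3s^2 − s + 9s − 3 = s(3s − 1) + 3(3s − 1).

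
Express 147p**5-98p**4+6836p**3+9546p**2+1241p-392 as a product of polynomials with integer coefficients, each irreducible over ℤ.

Testing divisors of the constant over divisors of the leading coefficient, p = -1/3 is a root, so (3p+1) is a factor; dividing leaves 49p**4-49p**3+2295p**2+2417p-392.
Continuing, p = -8/7 is a root, so (7p+8) is a factor; dividing leaves 7p**3-15p**2+345p-49.
Continuing, p = 1/7 is a root, giving the factor (7p-1) and quotient p**2-2p+49.
The quadratic p**2-2p+49 has discriminant -192 < 0 and is irreducible over ℤ.

(3p+1)(7p+8)(7p-1)(p**2-2p+49)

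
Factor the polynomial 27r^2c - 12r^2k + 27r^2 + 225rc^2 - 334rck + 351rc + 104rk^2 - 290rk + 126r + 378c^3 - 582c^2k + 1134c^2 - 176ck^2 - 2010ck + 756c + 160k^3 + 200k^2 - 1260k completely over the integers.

Group: r(27rc - 12rk + 27r + 63c^2 + 8ck + 189c - 16k^2 - 20k + 126) + (6c - 10k)(27rc - 12rk + 27r + 63c^2 + 8ck + 189c - 16k^2 - 20k + 126); both groups contain (27rc - 12rk + 27r + 63c^2 + 8ck + 189c - 16k^2 - 20k + 126), so (r + 6c - 10k) is a factor with cofactor 27rc - 12rk + 27r + 63c^2 + 8ck + 189c - 16k^2 - 20k + 126.
The cofactor groups again: 27rc - 12rk + 27r + 63c^2 + 8ck + 189c - 16k^2 - 20k + 126 = 9c(3r + 7c + 4k + 14) + (-4k + 9)(3r + 7c + 4k + 14); both groups contain (3r + 7c + 4k + 14), giving (9c - 4k + 9)(3r + 7c + 4k + 14).

(r + 6c - 10k)(3r + 7c + 4k + 14)(9c - 4k + 9)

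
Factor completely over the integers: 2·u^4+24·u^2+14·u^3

2·u^2·(u+3)·(u+4)

Pull out the common factor 2·u^2, then factor the remaining trinomial.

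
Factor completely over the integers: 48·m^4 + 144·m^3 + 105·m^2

Pull out the common factor 3·m^2, then factor the remaining trinomial.

3·m^2·(4·m + 5)·(4·m + 7)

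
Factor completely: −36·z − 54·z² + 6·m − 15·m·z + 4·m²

Group: m·(4·m + 9·z + 6) − 6·z·(4·m + 9·z + 6); both groups contain (4·m + 9·z + 6).

(4·m + 9·z + 6)·(m − 6·z)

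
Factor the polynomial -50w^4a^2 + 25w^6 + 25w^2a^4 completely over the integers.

Pull out the common factor 25w^2, leaving w^4 - 2w^2a^2 + a^4.
Recognize a perfect-square trinomial with the parts a^2 and w^2.
-w^2 + a^2 is again a difference of squares: (-w + a)(w + a).

25w^2(w - a)^2(w + a)^2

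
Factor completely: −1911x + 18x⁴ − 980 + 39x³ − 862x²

Testing divisors of the constant over divisors of the leading coefficient, x = −4/3 is a root, so (3x + 4) divides it; the quotient is 6x³ + 5x² − 294x − 245.
Continuing, x = −5/6 is a root, so (6x + 5) is a factor; dividing leaves x² − 49.
The remaining quadratic factors as (x − 7)(x + 7).

(3x + 4)(6x + 5)(x + 7)(x − 7)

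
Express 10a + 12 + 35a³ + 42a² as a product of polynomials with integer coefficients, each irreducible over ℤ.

Group as (35a³ + 10a) + (42a² + 12) = 5a(7a² + 2) + 6(7a² + 2).
Both groups share the factor (7a² + 2).

(5a + 6)(7a² + 2)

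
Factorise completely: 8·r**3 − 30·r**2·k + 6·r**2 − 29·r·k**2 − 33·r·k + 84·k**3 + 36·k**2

(2·r − 3·k)·(r − 4·k)·(4·r + 7·k + 3)

Group: 4·r·(2·r**2 − 11·r·k + 12·k**2) + (7·k + 3)·(2·r**2 − 11·r·k + 12·k**2); both groups contain (2·r**2 − 11·r·k + 12·k**2), so (4·r + 7·k + 3) is a factor with cofactor 2·r**2 − 11·r·k + 12·k**2.
The cofactor groups again: 2·r**2 − 11·r·k + 12·k**2 = r·(2·r − 3·k) − 4·k·(2·r − 3·k); both groups contain (2·r − 3·k), giving (r − 4·k)·(2·r − 3·k).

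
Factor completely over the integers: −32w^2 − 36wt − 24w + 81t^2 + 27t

−(8w − 9t)(4w + 9t + 3)

Group: −8w(4w + 9t + 3) + 9t(4w + 9t + 3); both groups contain (4w + 9t + 3).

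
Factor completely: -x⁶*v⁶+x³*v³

Factor out x³*v³ first: what remains is -x³*v³+1.
Recognize a difference of cubes with the parts 1 and x*v.

-v³*x³*(x*v-1)*(x²*v²+x*v+1)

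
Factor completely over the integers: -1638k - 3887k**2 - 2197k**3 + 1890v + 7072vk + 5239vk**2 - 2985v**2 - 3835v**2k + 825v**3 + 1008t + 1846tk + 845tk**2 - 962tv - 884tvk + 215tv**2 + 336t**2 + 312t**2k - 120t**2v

-(5v - 13k - 14)(8t + 15v - 13k)(3t - 11v + 13k + 9)

Group: 3t(-40tv + 104tk + 112t - 75v**2 + 260vk + 210v - 169k**2 - 182k) + (-11v + 13k + 9)(-40tv + 104tk + 112t - 75v**2 + 260vk + 210v - 169k**2 - 182k); both groups contain (-40tv + 104tk + 112t - 75v**2 + 260vk + 210v - 169k**2 - 182k), so (3t - 11v + 13k + 9) is a factor with cofactor -40tv + 104tk + 112t - 75v**2 + 260vk + 210v - 169k**2 - 182k.
The cofactor groups again: -40tv + 104tk + 112t - 75v**2 + 260vk + 210v - 169k**2 - 182k = -5v(8t + 15v - 13k) + (13k + 14)(8t + 15v - 13k); both groups contain (8t + 15v - 13k), giving -(5v - 13k - 14)(8t + 15v - 13k).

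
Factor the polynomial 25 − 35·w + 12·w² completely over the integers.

(3·w − 5)·(4·w − 5)

Need a pair with product 12·25 = 300 and sum −35: that's −15 and −20.
Split the middle term: 12·w² − 15·w − 20·w + 25 = 3·w·(4·w − 5) − 5·(4·w − 5).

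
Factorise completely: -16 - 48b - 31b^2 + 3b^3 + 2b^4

(2b + 1)(b + 1)(b + 4)(b - 4)

By the rational root theorem, b = -4 is a root, so (b + 4) divides it; the quotient is 2b^3 - 5b^2 - 11b - 4.
Continuing, b = 4 is a root, so (b - 4) divides it; the quotient is 2b^2 + 3b + 1.
The remaining quadratic factors as (2b + 1)(b + 1).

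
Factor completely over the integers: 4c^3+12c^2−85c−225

By the rational root theorem, c = 9/2 is a root, so (2c−9) divides it; the quotient is 2c^2+15c+25.
The remaining quadratic factors as (2c+5)(c+5).

(2c+5)(2c−9)(c+5)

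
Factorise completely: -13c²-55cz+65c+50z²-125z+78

Group: -c(13c-10z+13) + (-5z+6)(13c-10z+13); both groups contain (13c-10z+13).

-(13c-10z+13)(c+5z-6)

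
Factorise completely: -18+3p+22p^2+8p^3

(2p+3)(4p-3)(p+2)

By the rational root theorem, p = 3/4 is a root, so (4p-3) is a factor; dividing leaves 2p^2+7p+6.
The remaining quadratic factors as (2p+3)(p+2).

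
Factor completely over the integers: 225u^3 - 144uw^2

Every term has a factor of 9u. Then 25u^2 - 16w^2 = (5u)² − (4w)².

9u(5u + 4w)(5u - 4w)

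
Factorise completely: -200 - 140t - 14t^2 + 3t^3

Trying the rational-root candidates, t = -2 is a root, so (t + 2) is a factor; dividing leaves 3t^2 - 20t - 100.
The remaining quadratic factors as (t - 10)(3t + 10).

(3t + 10)(t + 2)(t - 10)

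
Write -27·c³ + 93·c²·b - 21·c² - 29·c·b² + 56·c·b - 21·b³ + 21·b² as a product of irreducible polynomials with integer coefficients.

-(c - 3·b)·(9·c - 7·b + 7)·(3·c + b)

Group: 3·c·(-9·c² + 34·c·b - 7·c - 21·b² + 21·b) + b·(-9·c² + 34·c·b - 7·c - 21·b² + 21·b); both groups contain (-9·c² + 34·c·b - 7·c - 21·b² + 21·b), so (3·c + b) is a factor with cofactor -9·c² + 34·c·b - 7·c - 21·b² + 21·b.
The cofactor groups again: -9·c² + 34·c·b - 7·c - 21·b² + 21·b = -9·c·(c - 3·b) + (7·b - 7)·(c - 3·b); both groups contain (c - 3·b), giving -(9·c - 7·b + 7)·(c - 3·b).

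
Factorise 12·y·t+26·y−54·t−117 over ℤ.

Group as (12·y·t+26·y) + (−54·t−117) = 2·y·(6·t+13) − 9·(6·t+13).
Both groups share the factor (6·t+13).

(2·y−9)·(6·t+13)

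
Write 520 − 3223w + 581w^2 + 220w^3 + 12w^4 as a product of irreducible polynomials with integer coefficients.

(2w − 5)(6w − 1)(w + 13)(w + 8)

Among the possible rational roots, w = 1/6 is a root, so (6w − 1) is a factor; dividing leaves 2w^3 + 37w^2 + 103w − 520.
Next, w = 5/2 is a root, so (2w − 5) is a factor; dividing leaves w^2 + 21w + 104.
The remaining quadratic factors as (w + 13)(w + 8).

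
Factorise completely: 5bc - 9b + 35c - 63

(5c - 9)(b + 7)

Group as (5bc - 9b) + (35c - 63) = b(5c - 9) + 7(5c - 9).
Both groups share the factor (5c - 9).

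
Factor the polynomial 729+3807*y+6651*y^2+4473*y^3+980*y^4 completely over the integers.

By the rational root theorem, y = -3/7 is a root, so (7*y+3) is a factor; dividing leaves 140*y^3+579*y^2+702*y+243.
Next, y = -9/4 is a root, giving the factor (4*y+9) and quotient 35*y^2+66*y+27.
The remaining quadratic factors as (5*y+3)(7*y+9).

(4*y+9)*(5*y+3)*(7*y+3)*(7*y+9)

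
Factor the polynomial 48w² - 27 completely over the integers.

3(4w + 3)(4w - 3)

Pull out the common factor 3; 16w² - 9 is a difference of squares.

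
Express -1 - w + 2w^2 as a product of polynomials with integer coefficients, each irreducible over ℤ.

Need a pair with product 2·(-1) = -2 and sum -1: that's -2 and 1.
Split the middle term: 2w^2 - 2w + w - 1 = 2w(w - 1) + (w - 1).

(2w + 1)(w - 1)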